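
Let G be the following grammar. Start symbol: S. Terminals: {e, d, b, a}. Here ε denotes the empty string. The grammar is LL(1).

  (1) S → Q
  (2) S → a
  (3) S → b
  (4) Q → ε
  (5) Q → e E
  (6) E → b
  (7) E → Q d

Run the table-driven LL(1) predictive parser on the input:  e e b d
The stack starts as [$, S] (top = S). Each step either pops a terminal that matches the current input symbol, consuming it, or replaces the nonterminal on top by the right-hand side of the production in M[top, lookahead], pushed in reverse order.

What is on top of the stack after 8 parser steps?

d

     Stack    Input      Action
  1  $ S      e e b d $  expand S → Q
  2  $ Q      e e b d $  expand Q → e E
  3  $ E e    e e b d $  match e
  4  $ E      e b d $    expand E → Q d
  5  $ d Q    e b d $    expand Q → e E
  6  $ d E e  e b d $    match e
  7  $ d E    b d $      expand E → b
  8  $ d b    b d $      match b
Stack after step 8: $ d (top = d).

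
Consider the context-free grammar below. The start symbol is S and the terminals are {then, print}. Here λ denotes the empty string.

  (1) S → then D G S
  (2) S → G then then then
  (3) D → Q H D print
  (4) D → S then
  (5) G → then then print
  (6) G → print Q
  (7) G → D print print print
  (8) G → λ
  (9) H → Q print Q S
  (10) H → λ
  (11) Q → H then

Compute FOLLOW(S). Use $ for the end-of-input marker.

FIRST(S): from S→then D G S we get {then}; from S→G then then then we get {print, then}. So FIRST(S) = {print, then}.
FIRST(D): from D→Q H D print we get {then}; from D→S then we get {print, then}. So FIRST(D) = {print, then}.
FIRST(G): from G→then then print we get {then}; from G→print Q we get {print}; from G→D print print print we get {print, then}; from G→λ we get {λ}. So FIRST(G) = {λ, print, then}.
FIRST(H): from H→Q print Q S we get {then}; from H→λ we get {λ}. So FIRST(H) = {λ, then}.
FIRST(Q): from Q→H then we get {then}. So FIRST(Q) = {then}.
FOLLOW(S) includes $ since S is the start symbol.
FOLLOW(D): in S→then D G S, D is followed by G S with FIRST {print, then}; in D→Q H D print, D is followed by print with FIRST {print}; in G→D print print print, D is followed by print print print with FIRST {print}. Thus FOLLOW(D) = {print, then}.
FOLLOW(G): in S→then D G S, G is followed by S with FIRST {print, then}; in S→G then then then, G is followed by then then then with FIRST {then}. Thus FOLLOW(G) = {print, then}.
FOLLOW(H): in D→Q H D print, H is followed by D print with FIRST {print, then}; in Q→H then, H is followed by then with FIRST {then}. Thus FOLLOW(H) = {print, then}.
FOLLOW(S): in S→then D G S, the suffix after S is empty (adds nothing new); in D→S then, S is followed by then with FIRST {then}; in H→Q print Q S, the suffix after S is empty, so FOLLOW(S) ⊇ FOLLOW(H) = {print, then}. Thus FOLLOW(S) = {$, print, then}.
FOLLOW(Q): in D→Q H D print, Q is followed by H D print with FIRST {print, then}; in G→print Q, the suffix after Q is empty, so FOLLOW(Q) ⊇ FOLLOW(G) = {print, then}; in H→Q print Q S (occurrence 1), Q is followed by print Q S with FIRST {print}; in H→Q print Q S (occurrence 2), Q is followed by S with FIRST {print, then}. Thus FOLLOW(Q) = {print, then}.

{$, print, then}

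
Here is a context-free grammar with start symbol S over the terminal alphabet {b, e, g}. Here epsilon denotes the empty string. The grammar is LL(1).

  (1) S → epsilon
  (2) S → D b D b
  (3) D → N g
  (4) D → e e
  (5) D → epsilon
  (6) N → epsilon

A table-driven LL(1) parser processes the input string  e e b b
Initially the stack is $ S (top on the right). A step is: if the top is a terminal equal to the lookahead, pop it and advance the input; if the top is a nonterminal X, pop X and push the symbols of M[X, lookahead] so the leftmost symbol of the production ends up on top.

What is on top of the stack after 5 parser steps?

D

step 1: stack=$ S  input=e e b b $  — expand S → D b D b
step 2: stack=$ b D b D  input=e e b b $  — expand D → e e
step 3: stack=$ b D b e e  input=e e b b $  — match e
step 4: stack=$ b D b e  input=e b b $  — match e
step 5: stack=$ b D b  input=b b $  — match b
Stack after step 5: $ b D (top = D).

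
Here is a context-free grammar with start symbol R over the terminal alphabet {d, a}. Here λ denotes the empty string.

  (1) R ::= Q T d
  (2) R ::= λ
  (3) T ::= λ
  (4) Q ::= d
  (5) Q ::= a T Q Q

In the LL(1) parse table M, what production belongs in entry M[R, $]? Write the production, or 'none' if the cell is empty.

FIRST(T) = {λ}
FIRST(Q) = {a, d}
FIRST(R) = {λ, a, d}  (via Q T d)
FOLLOW(R) includes $ since R is the start symbol.
FOLLOW(R): R appears on no right-hand side. Thus FOLLOW(R) = {$}.
For R ::= Q T d: FIRST(Q T d) = {a, d}, so it goes in M[R, t] for t ∈ {a, d}.
For R ::= λ: FIRST(λ) = {λ}, so it goes in M[R, t] for t ∈ {}; since λ ∈ FIRST, also for every t ∈ FOLLOW(R) = {$}.

R ::= λ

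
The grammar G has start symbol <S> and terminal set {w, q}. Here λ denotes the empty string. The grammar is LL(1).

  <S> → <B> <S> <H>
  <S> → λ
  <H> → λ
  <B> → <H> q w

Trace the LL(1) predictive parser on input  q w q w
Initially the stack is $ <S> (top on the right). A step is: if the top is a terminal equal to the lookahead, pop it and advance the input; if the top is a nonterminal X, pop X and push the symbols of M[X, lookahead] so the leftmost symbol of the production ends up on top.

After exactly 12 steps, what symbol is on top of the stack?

<H>

step 1: stack=$ <S>  input=q w q w $  — expand <S> → <B> <S> <H>
step 2: stack=$ <H> <S> <B>  input=q w q w $  — expand <B> → <H> q w
step 3: stack=$ <H> <S> w q <H>  input=q w q w $  — expand <H> → λ
step 4: stack=$ <H> <S> w q  input=q w q w $  — match q
step 5: stack=$ <H> <S> w  input=w q w $  — match w
step 6: stack=$ <H> <S>  input=q w $  — expand <S> → <B> <S> <H>
step 7: stack=$ <H> <H> <S> <B>  input=q w $  — expand <B> → <H> q w
step 8: stack=$ <H> <H> <S> w q <H>  input=q w $  — expand <H> → λ
step 9: stack=$ <H> <H> <S> w q  input=q w $  — match q
step 10: stack=$ <H> <H> <S> w  input=w $  — match w
step 11: stack=$ <H> <H> <S>  input=$  — expand <S> → λ
step 12: stack=$ <H> <H>  input=$  — expand <H> → λ
Stack after step 12: $ <H> (top = <H>).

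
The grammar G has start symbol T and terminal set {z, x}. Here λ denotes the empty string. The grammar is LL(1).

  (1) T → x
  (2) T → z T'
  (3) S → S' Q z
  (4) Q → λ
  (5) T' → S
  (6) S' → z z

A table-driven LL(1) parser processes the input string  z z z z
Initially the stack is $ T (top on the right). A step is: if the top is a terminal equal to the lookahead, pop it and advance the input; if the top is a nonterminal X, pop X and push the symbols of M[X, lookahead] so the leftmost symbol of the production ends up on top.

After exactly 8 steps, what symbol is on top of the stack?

z

     Stack      Input      Action
  1  $ T        z z z z $  expand T → z T'
  2  $ T' z     z z z z $  match z
  3  $ T'       z z z $    expand T' → S
  4  $ S        z z z $    expand S → S' Q z
  5  $ z Q S'   z z z $    expand S' → z z
  6  $ z Q z z  z z z $    match z
  7  $ z Q z    z z $      match z
  8  $ z Q      z $        expand Q → λ
Stack after step 8: $ z (top = z).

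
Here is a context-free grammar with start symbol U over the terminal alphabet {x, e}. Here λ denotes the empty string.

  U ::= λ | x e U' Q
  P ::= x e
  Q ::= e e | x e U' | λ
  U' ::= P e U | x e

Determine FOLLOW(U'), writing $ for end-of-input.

{$, e, x}

FIRST(U) = {λ, x}
FIRST(P) = {x}
FIRST(Q) = {λ, e, x}
FIRST(U') = {x}  (via P e U)
FOLLOW(U) includes $ since U is the start symbol.
FOLLOW(P): in U'::=P e U, P is followed by e U with FIRST {e}. Thus FOLLOW(P) = {e}.
FOLLOW(U): in U'::=P e U, the suffix after U is empty, so FOLLOW(U) ⊇ FOLLOW(U') = {$, e, x}. Thus FOLLOW(U) = {$, e, x}.
FOLLOW(Q): in U::=x e U' Q, the suffix after Q is empty, so FOLLOW(Q) ⊇ FOLLOW(U) = {$, e, x}. Thus FOLLOW(Q) = {$, e, x}.
FOLLOW(U'): in U::=x e U' Q, U' is followed by Q with FIRST {λ, e, x}; in U::=x e U' Q, the suffix after U' is nullable, so FOLLOW(U') ⊇ FOLLOW(U) = {$, e, x}; in Q::=x e U', the suffix after U' is empty, so FOLLOW(U') ⊇ FOLLOW(Q) = {$, e, x}. Thus FOLLOW(U') = {$, e, x}.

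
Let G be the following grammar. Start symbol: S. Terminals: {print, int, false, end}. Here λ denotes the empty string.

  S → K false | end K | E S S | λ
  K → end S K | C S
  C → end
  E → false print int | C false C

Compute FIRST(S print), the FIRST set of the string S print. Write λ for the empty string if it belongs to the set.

{end, false, print}

FIRST(C): from C→end we get {end}. So FIRST(C) = {end}.
FIRST(K): from K→end S K we get {end}; from K→C S we get {end}. So FIRST(K) = {end}.
FIRST(E): from E→false print int we get {false}; from E→C false C we get {end}. So FIRST(E) = {end, false}.
FIRST(S): from S→K false we get {end}; from S→end K we get {end}; from S→E S S we get {end, false}; from S→λ we get {λ}. So FIRST(S) = {λ, end, false}.
FIRST(S print): take FIRST of each symbol in turn, carrying on past any symbol whose FIRST contains λ; result {end, false, print}.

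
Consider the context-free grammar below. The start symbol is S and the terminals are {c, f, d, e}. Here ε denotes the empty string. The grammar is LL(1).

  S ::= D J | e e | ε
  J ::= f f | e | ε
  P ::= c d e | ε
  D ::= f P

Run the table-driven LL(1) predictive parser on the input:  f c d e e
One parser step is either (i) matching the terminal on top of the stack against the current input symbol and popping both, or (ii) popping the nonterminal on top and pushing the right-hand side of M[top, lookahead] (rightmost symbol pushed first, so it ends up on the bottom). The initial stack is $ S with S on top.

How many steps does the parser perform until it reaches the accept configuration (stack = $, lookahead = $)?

9

step 1: stack=$ S  input=f c d e e $  — expand S ::= D J
step 2: stack=$ J D  input=f c d e e $  — expand D ::= f P
step 3: stack=$ J P f  input=f c d e e $  — match f
step 4: stack=$ J P  input=c d e e $  — expand P ::= c d e
step 5: stack=$ J e d c  input=c d e e $  — match c
step 6: stack=$ J e d  input=d e e $  — match d
step 7: stack=$ J e  input=e e $  — match e
step 8: stack=$ J  input=e $  — expand J ::= e
step 9: stack=$ e  input=e $  — match e
Accept reached after 9 steps.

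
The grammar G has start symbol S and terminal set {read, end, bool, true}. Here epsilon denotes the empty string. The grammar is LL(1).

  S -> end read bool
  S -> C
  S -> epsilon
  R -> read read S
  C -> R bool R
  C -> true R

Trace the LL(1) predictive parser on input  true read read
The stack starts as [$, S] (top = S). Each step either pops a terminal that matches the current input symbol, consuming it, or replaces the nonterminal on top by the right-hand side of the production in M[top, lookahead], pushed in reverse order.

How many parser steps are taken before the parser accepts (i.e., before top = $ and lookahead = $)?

     Stack          Input             Action
  1  $ S            true read read $  expand S -> C
  2  $ C            true read read $  expand C -> true R
  3  $ R true       true read read $  match true
  4  $ R            read read $       expand R -> read read S
  5  $ S read read  read read $       match read
  6  $ S read       read $            match read
  7  $ S            $                 expand S -> epsilon
Accept reached after 7 steps.

7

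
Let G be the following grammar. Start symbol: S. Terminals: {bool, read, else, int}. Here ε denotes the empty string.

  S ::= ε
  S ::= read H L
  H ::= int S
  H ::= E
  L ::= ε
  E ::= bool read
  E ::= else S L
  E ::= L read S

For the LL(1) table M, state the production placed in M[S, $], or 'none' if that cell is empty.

FIRST(S): from S::=ε we get {ε}; from S::=read H L we get {read}. So FIRST(S) = {ε, read}.
FIRST(L): from L::=ε we get {ε}. So FIRST(L) = {ε}.
FIRST(E): from E::=bool read we get {bool}; from E::=else S L we get {else}; from E::=L read S we get {read}. So FIRST(E) = {bool, else, read}.
FIRST(H): from H::=int S we get {int}; from H::=E we get {bool, else, read}. So FIRST(H) = {bool, else, int, read}.
FOLLOW(S) includes $ since S is the start symbol.
FOLLOW(S): in H::=int S, the suffix after S is empty, so FOLLOW(S) ⊇ FOLLOW(H) = {$}; in E::=else S L, S is followed by L with FIRST {ε}; in E::=else S L, the suffix after S is nullable, so FOLLOW(S) ⊇ FOLLOW(E) = {$}; in E::=L read S, the suffix after S is empty, so FOLLOW(S) ⊇ FOLLOW(E) = {$}. Thus FOLLOW(S) = {$}.
FOLLOW(H): in S::=read H L, H is followed by L with FIRST {ε}; in S::=read H L, the suffix after H is nullable, so FOLLOW(H) ⊇ FOLLOW(S) = {$}. Thus FOLLOW(H) = {$}.
FOLLOW(E): in H::=E, the suffix after E is empty, so FOLLOW(E) ⊇ FOLLOW(H) = {$}. Thus FOLLOW(E) = {$}.
For S ::= ε: FIRST(ε) = {ε}, so it goes in M[S, t] for t ∈ {}; since ε ∈ FIRST, also for every t ∈ FOLLOW(S) = {$}.
For S ::= read H L: FIRST(read H L) = {read}, so it goes in M[S, t] for t ∈ {read}.

S ::= ε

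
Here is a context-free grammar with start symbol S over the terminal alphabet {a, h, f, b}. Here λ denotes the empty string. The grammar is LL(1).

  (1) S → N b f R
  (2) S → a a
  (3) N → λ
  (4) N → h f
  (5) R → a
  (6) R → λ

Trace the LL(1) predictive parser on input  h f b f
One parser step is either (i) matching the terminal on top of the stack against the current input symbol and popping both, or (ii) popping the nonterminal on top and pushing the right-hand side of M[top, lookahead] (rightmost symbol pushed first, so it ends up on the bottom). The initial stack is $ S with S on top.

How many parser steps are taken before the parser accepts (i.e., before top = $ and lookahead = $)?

7

step 1: stack=$ S  input=h f b f $  — expand S → N b f R
step 2: stack=$ R f b N  input=h f b f $  — expand N → h f
step 3: stack=$ R f b f h  input=h f b f $  — match h
step 4: stack=$ R f b f  input=f b f $  — match f
step 5: stack=$ R f b  input=b f $  — match b
step 6: stack=$ R f  input=f $  — match f
step 7: stack=$ R  input=$  — expand R → λ
Accept reached after 7 steps.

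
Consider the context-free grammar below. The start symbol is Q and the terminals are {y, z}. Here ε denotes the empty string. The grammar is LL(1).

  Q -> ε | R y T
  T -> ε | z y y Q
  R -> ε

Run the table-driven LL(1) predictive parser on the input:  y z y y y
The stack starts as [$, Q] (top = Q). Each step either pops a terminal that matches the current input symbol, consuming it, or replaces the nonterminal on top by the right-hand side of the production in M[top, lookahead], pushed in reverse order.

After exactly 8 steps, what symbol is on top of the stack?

R

     Stack      Input        Action
  1  $ Q        y z y y y $  expand Q -> R y T
  2  $ T y R    y z y y y $  expand R -> ε
  3  $ T y      y z y y y $  match y
  4  $ T        z y y y $    expand T -> z y y Q
  5  $ Q y y z  z y y y $    match z
  6  $ Q y y    y y y $      match y
  7  $ Q y      y y $        match y
  8  $ Q        y $          expand Q -> R y T
Stack after step 8: $ T y R (top = R).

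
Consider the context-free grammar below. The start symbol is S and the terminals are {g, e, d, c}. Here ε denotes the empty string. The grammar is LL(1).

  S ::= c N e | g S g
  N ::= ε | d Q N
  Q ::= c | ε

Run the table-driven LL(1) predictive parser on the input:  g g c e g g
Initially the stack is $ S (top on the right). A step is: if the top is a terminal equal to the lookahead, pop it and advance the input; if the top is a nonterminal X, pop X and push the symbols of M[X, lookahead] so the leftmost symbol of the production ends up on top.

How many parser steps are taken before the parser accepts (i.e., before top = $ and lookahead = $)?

      Stack        Input          Action
   1  $ S          g g c e g g $  expand S ::= g S g
   2  $ g S g      g g c e g g $  match g
   3  $ g S        g c e g g $    expand S ::= g S g
   4  $ g g S g    g c e g g $    match g
   5  $ g g S      c e g g $      expand S ::= c N e
   6  $ g g e N c  c e g g $      match c
   7  $ g g e N    e g g $        expand N ::= ε
   8  $ g g e      e g g $        match e
   9  $ g g        g g $          match g
  10  $ g          g $            match g
Accept reached after 10 steps.

10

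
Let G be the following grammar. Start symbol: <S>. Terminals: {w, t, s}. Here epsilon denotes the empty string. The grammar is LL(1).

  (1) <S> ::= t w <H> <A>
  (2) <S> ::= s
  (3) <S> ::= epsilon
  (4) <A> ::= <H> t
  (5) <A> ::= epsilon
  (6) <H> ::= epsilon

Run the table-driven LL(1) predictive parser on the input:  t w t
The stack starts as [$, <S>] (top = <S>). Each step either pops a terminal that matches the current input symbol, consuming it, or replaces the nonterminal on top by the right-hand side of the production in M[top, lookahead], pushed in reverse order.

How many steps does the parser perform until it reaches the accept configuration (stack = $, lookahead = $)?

step 1: stack=$ <S>  input=t w t $  — expand <S> ::= t w <H> <A>
step 2: stack=$ <A> <H> w t  input=t w t $  — match t
step 3: stack=$ <A> <H> w  input=w t $  — match w
step 4: stack=$ <A> <H>  input=t $  — expand <H> ::= epsilon
step 5: stack=$ <A>  input=t $  — expand <A> ::= <H> t
step 6: stack=$ t <H>  input=t $  — expand <H> ::= epsilon
step 7: stack=$ t  input=t $  — match t
Accept reached after 7 steps.

7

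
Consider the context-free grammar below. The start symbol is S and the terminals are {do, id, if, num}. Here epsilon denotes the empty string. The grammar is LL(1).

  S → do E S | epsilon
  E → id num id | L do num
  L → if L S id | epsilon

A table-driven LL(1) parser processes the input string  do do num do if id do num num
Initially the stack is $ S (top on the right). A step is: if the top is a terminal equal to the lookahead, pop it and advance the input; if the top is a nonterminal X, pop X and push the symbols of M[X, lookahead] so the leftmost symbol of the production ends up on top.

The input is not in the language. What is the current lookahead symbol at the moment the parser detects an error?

num

step 1: stack=$ S  input=do do num do if id do num num $  — expand S → do E S
step 2: stack=$ S E do  input=do do num do if id do num num $  — match do
step 3: stack=$ S E  input=do num do if id do num num $  — expand E → L do num
step 4: stack=$ S num do L  input=do num do if id do num num $  — expand L → epsilon
step 5: stack=$ S num do  input=do num do if id do num num $  — match do
step 6: stack=$ S num  input=num do if id do num num $  — match num
step 7: stack=$ S  input=do if id do num num $  — expand S → do E S
step 8: stack=$ S E do  input=do if id do num num $  — match do
step 9: stack=$ S E  input=if id do num num $  — expand E → L do num
step 10: stack=$ S num do L  input=if id do num num $  — expand L → if L S id
step 11: stack=$ S num do id S L if  input=if id do num num $  — match if
step 12: stack=$ S num do id S L  input=id do num num $  — expand L → epsilon
step 13: stack=$ S num do id S  input=id do num num $  — expand S → epsilon
step 14: stack=$ S num do id  input=id do num num $  — match id
step 15: stack=$ S num do  input=do num num $  — match do
step 16: stack=$ S num  input=num num $  — match num
step 17: stack=$ S  input=num $  — error: M[S, num] is empty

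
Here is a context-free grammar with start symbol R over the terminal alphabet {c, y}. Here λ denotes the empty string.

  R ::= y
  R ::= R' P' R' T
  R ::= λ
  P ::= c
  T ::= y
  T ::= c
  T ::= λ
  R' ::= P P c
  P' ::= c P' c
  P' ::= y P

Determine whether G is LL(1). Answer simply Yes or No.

Yes

FIRST(R) = {λ, c, y}
FIRST(P) = {c}
FIRST(T) = {λ, c, y}
FIRST(R') = {c}
FIRST(P') = {c, y}
FOLLOW(R) = {$}
FOLLOW(P) = {c}
FOLLOW(T) = {$}
FOLLOW(R') = {$, c, y}
FOLLOW(P') = {c}
Each cell of M receives at most one production.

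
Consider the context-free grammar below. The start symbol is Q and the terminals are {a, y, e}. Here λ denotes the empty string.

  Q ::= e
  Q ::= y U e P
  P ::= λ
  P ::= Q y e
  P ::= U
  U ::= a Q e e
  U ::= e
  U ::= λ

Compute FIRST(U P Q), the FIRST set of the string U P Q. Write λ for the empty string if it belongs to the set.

{a, e, y}

FIRST(Q) = {e, y}
FIRST(U) = {λ, a, e}
FIRST(P) = {λ, a, e, y}  (via Q y e, U)
FIRST(U P Q): take FIRST of each symbol in turn, carrying on past any symbol whose FIRST contains λ; result {a, e, y}.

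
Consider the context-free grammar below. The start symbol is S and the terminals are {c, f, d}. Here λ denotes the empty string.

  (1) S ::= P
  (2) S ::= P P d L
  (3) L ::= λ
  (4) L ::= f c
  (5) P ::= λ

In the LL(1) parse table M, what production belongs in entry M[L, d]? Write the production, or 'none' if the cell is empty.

none

FIRST(L): from L::=λ we get {λ}; from L::=f c we get {f}. So FIRST(L) = {λ, f}.
FIRST(P): from P::=λ we get {λ}. So FIRST(P) = {λ}.
FIRST(S): from S::=P we get {λ}; from S::=P P d L we get {d}. So FIRST(S) = {λ, d}.
FOLLOW(S) includes $ since S is the start symbol.
FOLLOW(S): S appears on no right-hand side. Thus FOLLOW(S) = {$}.
FOLLOW(L): in S::=P P d L, the suffix after L is empty, so FOLLOW(L) ⊇ FOLLOW(S) = {$}. Thus FOLLOW(L) = {$}.
For L ::= λ: FIRST(λ) = {λ}, so it goes in M[L, t] for t ∈ {}; since λ ∈ FIRST, also for every t ∈ FOLLOW(L) = {$}.
For L ::= f c: FIRST(f c) = {f}, so it goes in M[L, t] for t ∈ {f}.
None of these place a production in M[L, d].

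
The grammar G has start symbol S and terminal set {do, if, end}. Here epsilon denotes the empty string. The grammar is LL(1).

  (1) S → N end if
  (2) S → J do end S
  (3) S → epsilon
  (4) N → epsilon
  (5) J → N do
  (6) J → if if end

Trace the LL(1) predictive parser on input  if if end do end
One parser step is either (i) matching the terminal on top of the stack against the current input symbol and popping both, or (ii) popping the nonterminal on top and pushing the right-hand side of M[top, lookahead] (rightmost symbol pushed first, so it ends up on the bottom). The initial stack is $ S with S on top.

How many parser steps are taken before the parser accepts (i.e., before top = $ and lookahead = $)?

step 1: stack=$ S  input=if if end do end $  — expand S → J do end S
step 2: stack=$ S end do J  input=if if end do end $  — expand J → if if end
step 3: stack=$ S end do end if if  input=if if end do end $  — match if
step 4: stack=$ S end do end if  input=if end do end $  — match if
step 5: stack=$ S end do end  input=end do end $  — match end
step 6: stack=$ S end do  input=do end $  — match do
step 7: stack=$ S end  input=end $  — match end
step 8: stack=$ S  input=$  — expand S → epsilon
Accept reached after 8 steps.

8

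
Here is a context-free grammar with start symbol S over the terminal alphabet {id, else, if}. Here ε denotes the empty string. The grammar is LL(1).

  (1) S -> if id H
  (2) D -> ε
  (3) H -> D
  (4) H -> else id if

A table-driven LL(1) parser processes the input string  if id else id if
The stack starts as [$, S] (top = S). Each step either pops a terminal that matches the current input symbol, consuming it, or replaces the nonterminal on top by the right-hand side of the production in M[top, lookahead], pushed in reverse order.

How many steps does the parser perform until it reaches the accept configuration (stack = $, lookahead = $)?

7

     Stack         Input               Action
  1  $ S           if id else id if $  expand S -> if id H
  2  $ H id if     if id else id if $  match if
  3  $ H id        id else id if $     match id
  4  $ H           else id if $        expand H -> else id if
  5  $ if id else  else id if $        match else
  6  $ if id       id if $             match id
  7  $ if          if $                match if
Accept reached after 7 steps.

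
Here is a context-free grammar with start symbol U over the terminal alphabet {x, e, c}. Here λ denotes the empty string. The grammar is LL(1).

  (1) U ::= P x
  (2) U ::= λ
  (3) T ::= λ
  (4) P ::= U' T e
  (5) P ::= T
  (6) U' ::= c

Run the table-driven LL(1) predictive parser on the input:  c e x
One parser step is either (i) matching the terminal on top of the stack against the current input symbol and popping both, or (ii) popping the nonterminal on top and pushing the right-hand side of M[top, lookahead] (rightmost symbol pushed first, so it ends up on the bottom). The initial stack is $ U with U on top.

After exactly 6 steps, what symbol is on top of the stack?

step 1: stack=$ U  input=c e x $  — expand U ::= P x
step 2: stack=$ x P  input=c e x $  — expand P ::= U' T e
step 3: stack=$ x e T U'  input=c e x $  — expand U' ::= c
step 4: stack=$ x e T c  input=c e x $  — match c
step 5: stack=$ x e T  input=e x $  — expand T ::= λ
step 6: stack=$ x e  input=e x $  — match e
Stack after step 6: $ x (top = x).

x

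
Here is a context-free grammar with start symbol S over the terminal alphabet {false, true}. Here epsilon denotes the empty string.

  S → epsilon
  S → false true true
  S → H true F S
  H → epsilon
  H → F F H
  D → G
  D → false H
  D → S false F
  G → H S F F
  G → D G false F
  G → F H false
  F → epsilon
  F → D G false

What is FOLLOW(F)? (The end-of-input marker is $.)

FIRST(S) = {epsilon, false, true}  (via H true F S)
FIRST(H) = {epsilon, false, true}  (via F F H)
FIRST(D) = {epsilon, false, true}  (via G, S false F)
FIRST(G) = {epsilon, false, true}  (via H S F F, D G false F, F H false)
FIRST(F) = {epsilon, false, true}  (via D G false)
FOLLOW(S) includes $ since S is the start symbol.
FOLLOW(D): in G→D G false F, D is followed by G false F with FIRST {false, true}; in F→D G false, D is followed by G false with FIRST {false, true}. Thus FOLLOW(D) = {false, true}.
FOLLOW(G): in D→G, the suffix after G is empty, so FOLLOW(G) ⊇ FOLLOW(D) = {false, true}; in G→D G false F, G is followed by false F with FIRST {false}; in F→D G false, G is followed by false with FIRST {false}. Thus FOLLOW(G) = {false, true}.
FOLLOW(S): in S→H true F S, the suffix after S is empty (adds nothing new); in D→S false F, S is followed by false F with FIRST {false}; in G→H S F F, S is followed by F F with FIRST {epsilon, false, true}; in G→H S F F, the suffix after S is nullable, so FOLLOW(S) ⊇ FOLLOW(G) = {false, true}. Thus FOLLOW(S) = {$, false, true}.
FOLLOW(H): in S→H true F S, H is followed by true F S with FIRST {true}; in H→F F H, the suffix after H is empty (adds nothing new); in D→false H, the suffix after H is empty, so FOLLOW(H) ⊇ FOLLOW(D) = {false, true}; in G→H S F F, H is followed by S F F with FIRST {epsilon, false, true}; in G→H S F F, the suffix after H is nullable, so FOLLOW(H) ⊇ FOLLOW(G) = {false, true}; in G→F H false, H is followed by false with FIRST {false}. Thus FOLLOW(H) = {false, true}.
FOLLOW(F): in S→H true F S, F is followed by S with FIRST {epsilon, false, true}; in S→H true F S, the suffix after F is nullable, so FOLLOW(F) ⊇ FOLLOW(S) = {$, false, true}; in H→F F H (occurrence 1), F is followed by F H with FIRST {epsilon, false, true}; in H→F F H (occurrence 1), the suffix after F is nullable, so FOLLOW(F) ⊇ FOLLOW(H) = {false, true}; in H→F F H (occurrence 2), F is followed by H with FIRST {epsilon, false, true}; in H→F F H (occurrence 2), the suffix after F is nullable, so FOLLOW(F) ⊇ FOLLOW(H) = {false, true}; in D→S false F, the suffix after F is empty, so FOLLOW(F) ⊇ FOLLOW(D) = {false, true}; in G→H S F F (occurrence 1), F is followed by F with FIRST {epsilon, false, true}; in G→H S F F (occurrence 1), the suffix after F is nullable, so FOLLOW(F) ⊇ FOLLOW(G) = {false, true}; in G→H S F F (occurrence 2), the suffix after F is empty, so FOLLOW(F) ⊇ FOLLOW(G) = {false, true}; in G→D G false F, the suffix after F is empty, so FOLLOW(F) ⊇ FOLLOW(G) = {false, true}; in G→F H false, F is followed by H false with FIRST {false, true}. Thus FOLLOW(F) = {$, false, true}.

{$, false, true}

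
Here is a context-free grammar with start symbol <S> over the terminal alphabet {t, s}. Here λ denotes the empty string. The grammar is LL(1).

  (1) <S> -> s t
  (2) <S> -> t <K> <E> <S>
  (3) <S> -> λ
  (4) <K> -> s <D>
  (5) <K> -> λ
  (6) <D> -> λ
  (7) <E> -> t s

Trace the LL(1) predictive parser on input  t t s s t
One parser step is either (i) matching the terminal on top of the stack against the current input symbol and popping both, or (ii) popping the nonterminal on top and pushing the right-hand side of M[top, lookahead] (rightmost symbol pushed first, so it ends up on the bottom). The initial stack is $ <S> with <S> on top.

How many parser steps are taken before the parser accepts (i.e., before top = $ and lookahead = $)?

9

step 1: stack=$ <S>  input=t t s s t $  — expand <S> -> t <K> <E> <S>
step 2: stack=$ <S> <E> <K> t  input=t t s s t $  — match t
step 3: stack=$ <S> <E> <K>  input=t s s t $  — expand <K> -> λ
step 4: stack=$ <S> <E>  input=t s s t $  — expand <E> -> t s
step 5: stack=$ <S> s t  input=t s s t $  — match t
step 6: stack=$ <S> s  input=s s t $  — match s
step 7: stack=$ <S>  input=s t $  — expand <S> -> s t
step 8: stack=$ t s  input=s t $  — match s
step 9: stack=$ t  input=t $  — match t
Accept reached after 9 steps.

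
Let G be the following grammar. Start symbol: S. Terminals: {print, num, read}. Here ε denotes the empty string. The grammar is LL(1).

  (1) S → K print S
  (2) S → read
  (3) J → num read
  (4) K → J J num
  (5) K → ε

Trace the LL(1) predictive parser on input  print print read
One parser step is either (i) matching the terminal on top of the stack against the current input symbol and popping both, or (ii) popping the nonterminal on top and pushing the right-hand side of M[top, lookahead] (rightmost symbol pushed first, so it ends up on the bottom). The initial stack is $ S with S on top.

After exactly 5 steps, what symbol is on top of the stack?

print

     Stack        Input               Action
  1  $ S          print print read $  expand S → K print S
  2  $ S print K  print print read $  expand K → ε
  3  $ S print    print print read $  match print
  4  $ S          print read $        expand S → K print S
  5  $ S print K  print read $        expand K → ε
Stack after step 5: $ S print (top = print).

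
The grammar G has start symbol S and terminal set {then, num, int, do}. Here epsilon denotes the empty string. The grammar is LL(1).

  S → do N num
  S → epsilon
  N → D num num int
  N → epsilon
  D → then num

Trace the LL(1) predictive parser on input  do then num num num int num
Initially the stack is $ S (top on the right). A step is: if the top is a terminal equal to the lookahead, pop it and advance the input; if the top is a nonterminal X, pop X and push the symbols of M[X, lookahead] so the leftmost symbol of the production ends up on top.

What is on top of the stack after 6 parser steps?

step 1: stack=$ S  input=do then num num num int num $  — expand S → do N num
step 2: stack=$ num N do  input=do then num num num int num $  — match do
step 3: stack=$ num N  input=then num num num int num $  — expand N → D num num int
step 4: stack=$ num int num num D  input=then num num num int num $  — expand D → then num
step 5: stack=$ num int num num num then  input=then num num num int num $  — match then
step 6: stack=$ num int num num num  input=num num num int num $  — match num
Stack after step 6: $ num int num num (top = num).

num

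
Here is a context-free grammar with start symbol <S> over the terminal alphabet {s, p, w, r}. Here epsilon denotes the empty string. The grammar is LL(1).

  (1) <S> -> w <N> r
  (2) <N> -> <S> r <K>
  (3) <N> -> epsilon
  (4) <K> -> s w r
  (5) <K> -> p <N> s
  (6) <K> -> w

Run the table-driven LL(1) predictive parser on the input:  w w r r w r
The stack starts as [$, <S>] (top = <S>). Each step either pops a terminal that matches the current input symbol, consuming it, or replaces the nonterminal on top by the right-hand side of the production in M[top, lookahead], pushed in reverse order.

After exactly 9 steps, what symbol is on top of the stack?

w

     Stack              Input          Action
  1  $ <S>              w w r r w r $  expand <S> -> w <N> r
  2  $ r <N> w          w w r r w r $  match w
  3  $ r <N>            w r r w r $    expand <N> -> <S> r <K>
  4  $ r <K> r <S>      w r r w r $    expand <S> -> w <N> r
  5  $ r <K> r r <N> w  w r r w r $    match w
  6  $ r <K> r r <N>    r r w r $      expand <N> -> epsilon
  7  $ r <K> r r        r r w r $      match r
  8  $ r <K> r          r w r $        match r
  9  $ r <K>            w r $          expand <K> -> w
Stack after step 9: $ r w (top = w).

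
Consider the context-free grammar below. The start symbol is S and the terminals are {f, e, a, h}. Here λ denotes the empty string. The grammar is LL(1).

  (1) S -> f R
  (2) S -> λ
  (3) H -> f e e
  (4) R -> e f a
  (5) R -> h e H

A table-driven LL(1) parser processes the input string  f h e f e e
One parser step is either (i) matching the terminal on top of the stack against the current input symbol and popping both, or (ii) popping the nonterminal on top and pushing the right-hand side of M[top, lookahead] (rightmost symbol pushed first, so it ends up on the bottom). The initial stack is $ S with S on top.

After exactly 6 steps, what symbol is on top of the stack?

f

step 1: stack=$ S  input=f h e f e e $  — expand S -> f R
step 2: stack=$ R f  input=f h e f e e $  — match f
step 3: stack=$ R  input=h e f e e $  — expand R -> h e H
step 4: stack=$ H e h  input=h e f e e $  — match h
step 5: stack=$ H e  input=e f e e $  — match e
step 6: stack=$ H  input=f e e $  — expand H -> f e e
Stack after step 6: $ e e f (top = f).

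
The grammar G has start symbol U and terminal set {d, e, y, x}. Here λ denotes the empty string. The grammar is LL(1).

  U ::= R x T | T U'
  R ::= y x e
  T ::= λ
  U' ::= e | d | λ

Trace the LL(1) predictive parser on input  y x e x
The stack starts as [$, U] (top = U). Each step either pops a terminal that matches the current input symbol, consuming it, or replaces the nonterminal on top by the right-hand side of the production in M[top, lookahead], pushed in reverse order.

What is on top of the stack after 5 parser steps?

step 1: stack=$ U  input=y x e x $  — expand U ::= R x T
step 2: stack=$ T x R  input=y x e x $  — expand R ::= y x e
step 3: stack=$ T x e x y  input=y x e x $  — match y
step 4: stack=$ T x e x  input=x e x $  — match x
step 5: stack=$ T x e  input=e x $  — match e
Stack after step 5: $ T x (top = x).

x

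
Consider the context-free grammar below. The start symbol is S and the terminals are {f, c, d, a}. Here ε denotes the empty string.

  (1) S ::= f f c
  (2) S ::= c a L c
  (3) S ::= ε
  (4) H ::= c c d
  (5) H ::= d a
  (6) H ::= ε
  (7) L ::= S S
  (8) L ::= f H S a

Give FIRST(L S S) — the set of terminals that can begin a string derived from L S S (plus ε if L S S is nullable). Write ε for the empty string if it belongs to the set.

{ε, c, f}

FIRST(S): from S::=f f c we get {f}; from S::=c a L c we get {c}; from S::=ε we get {ε}. So FIRST(S) = {ε, c, f}.
FIRST(H): from H::=c c d we get {c}; from H::=d a we get {d}; from H::=ε we get {ε}. So FIRST(H) = {ε, c, d}.
FIRST(L): from L::=S S we get {ε, c, f}; from L::=f H S a we get {f}. So FIRST(L) = {ε, c, f}.
FIRST(L S S): take FIRST of each symbol in turn, carrying on past any symbol whose FIRST contains ε; result {ε, c, f}.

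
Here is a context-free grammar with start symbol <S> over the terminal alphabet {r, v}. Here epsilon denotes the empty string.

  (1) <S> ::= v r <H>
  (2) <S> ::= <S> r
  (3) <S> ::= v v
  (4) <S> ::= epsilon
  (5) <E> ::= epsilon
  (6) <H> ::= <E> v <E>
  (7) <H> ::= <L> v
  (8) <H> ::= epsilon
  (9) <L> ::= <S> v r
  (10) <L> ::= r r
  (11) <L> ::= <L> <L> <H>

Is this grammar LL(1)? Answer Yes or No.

FIRST(<S>) = {epsilon, r, v}
FIRST(<E>) = {epsilon}
FIRST(<H>) = {epsilon, r, v}
FIRST(<L>) = {r, v}
FOLLOW(<S>) = {$, r, v}
FOLLOW(<E>) = {$, r, v}
FOLLOW(<H>) = {$, r, v}
FOLLOW(<L>) = {r, v}
Cell M[<H>, r] receives both <H> ::= <L> v and <H> ::= epsilon — the grammar is not LL(1).

No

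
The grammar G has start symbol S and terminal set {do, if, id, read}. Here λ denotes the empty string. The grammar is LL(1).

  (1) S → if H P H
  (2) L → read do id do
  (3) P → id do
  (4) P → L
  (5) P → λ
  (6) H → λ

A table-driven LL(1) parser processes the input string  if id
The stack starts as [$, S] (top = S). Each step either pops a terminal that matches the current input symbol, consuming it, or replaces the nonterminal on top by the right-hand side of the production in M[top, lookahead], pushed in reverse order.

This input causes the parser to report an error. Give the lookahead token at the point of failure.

     Stack       Input    Action
  1  $ S         if id $  expand S → if H P H
  2  $ H P H if  if id $  match if
  3  $ H P H     id $     expand H → λ
  4  $ H P       id $     expand P → id do
  5  $ H do id   id $     match id
  6  $ H do      $        error: top is terminal do but lookahead is $

$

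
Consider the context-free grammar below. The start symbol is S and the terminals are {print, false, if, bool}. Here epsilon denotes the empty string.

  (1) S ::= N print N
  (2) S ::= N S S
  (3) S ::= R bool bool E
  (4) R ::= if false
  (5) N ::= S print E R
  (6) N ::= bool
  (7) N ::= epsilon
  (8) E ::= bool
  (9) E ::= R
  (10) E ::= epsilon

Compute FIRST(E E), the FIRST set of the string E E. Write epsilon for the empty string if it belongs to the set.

FIRST(R) = {if}
FIRST(E) = {epsilon, bool, if}  (via R)
FIRST(S) = {bool, if, print}  (via N print N, N S S, R bool bool E)
FIRST(N) = {epsilon, bool, if, print}  (via S print E R)
FIRST(E E): take FIRST of each symbol in turn, carrying on past any symbol whose FIRST contains epsilon; result {epsilon, bool, if}.

{epsilon, bool, if}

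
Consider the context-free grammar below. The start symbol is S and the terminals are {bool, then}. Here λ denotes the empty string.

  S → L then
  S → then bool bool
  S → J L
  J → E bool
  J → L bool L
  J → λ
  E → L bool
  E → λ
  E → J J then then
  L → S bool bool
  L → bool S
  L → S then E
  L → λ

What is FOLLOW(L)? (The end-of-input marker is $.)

FIRST(S) = {λ, bool, then}  (via L then, J L)
FIRST(L) = {λ, bool, then}  (via S bool bool, S then E)
FIRST(J) = {λ, bool, then}  (via E bool, L bool L)
FIRST(E) = {λ, bool, then}  (via L bool, J J then then)
FOLLOW(S) includes $ since S is the start symbol.
FOLLOW(S): in L→S bool bool, S is followed by bool bool with FIRST {bool}; in L→bool S, the suffix after S is empty, so FOLLOW(S) ⊇ FOLLOW(L) = {$, bool, then}; in L→S then E, S is followed by then E with FIRST {then}. Thus FOLLOW(S) = {$, bool, then}.
FOLLOW(J): in S→J L, J is followed by L with FIRST {λ, bool, then}; in S→J L, the suffix after J is nullable, so FOLLOW(J) ⊇ FOLLOW(S) = {$, bool, then}; in E→J J then then (occurrence 1), J is followed by J then then with FIRST {bool, then}; in E→J J then then (occurrence 2), J is followed by then then with FIRST {then}. Thus FOLLOW(J) = {$, bool, then}.
FOLLOW(L): in S→L then, L is followed by then with FIRST {then}; in S→J L, the suffix after L is empty, so FOLLOW(L) ⊇ FOLLOW(S) = {$, bool, then}; in J→L bool L (occurrence 1), L is followed by bool L with FIRST {bool}; in J→L bool L (occurrence 2), the suffix after L is empty, so FOLLOW(L) ⊇ FOLLOW(J) = {$, bool, then}; in E→L bool, L is followed by bool with FIRST {bool}. Thus FOLLOW(L) = {$, bool, then}.
FOLLOW(E): in J→E bool, E is followed by bool with FIRST {bool}; in L→S then E, the suffix after E is empty, so FOLLOW(E) ⊇ FOLLOW(L) = {$, bool, then}. Thus FOLLOW(E) = {$, bool, then}.

{$, bool, then}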